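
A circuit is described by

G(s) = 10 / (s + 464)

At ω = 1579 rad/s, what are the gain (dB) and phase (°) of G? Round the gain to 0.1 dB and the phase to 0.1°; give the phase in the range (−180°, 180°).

-44.3 dB, -73.6°

At s = jω = j1579:
pole (s+464): 464 + j1579 → |·| = √(464²+1579²) = √2708537 ≈ 1645.8, ∠ = arctan(1579/464) ≈ 73.62°
|G| = 10 / 1645.8 ≈ 0.0060761
Gain = 20 log₁₀(0.0060761) ≈ -44.33 dB
∠G = 0.00° − 73.62° = -73.62°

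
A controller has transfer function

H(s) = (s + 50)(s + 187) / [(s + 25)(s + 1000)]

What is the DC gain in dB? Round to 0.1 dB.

H(0) = 1·50·187 / (25·1000) = 0.374
20 log₁₀(0.374) ≈ -8.54 dB

-8.5 dB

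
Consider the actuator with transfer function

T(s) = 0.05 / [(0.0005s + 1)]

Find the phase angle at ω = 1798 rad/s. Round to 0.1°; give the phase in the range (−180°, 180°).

At ω = 1798 rad/s:
pole (1 + j1798·0.0005) = 1 + j0.899 → |·| ≈ 1.3447, ∠ ≈ 41.96°
∠T = (0°) − (41.96°) = -41.96°

-42.0°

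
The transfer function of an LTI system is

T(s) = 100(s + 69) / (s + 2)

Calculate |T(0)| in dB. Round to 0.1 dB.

70.8 dB

T(0) = 100·69 / (2) = 3450
20 log₁₀(3450) ≈ 70.76 dB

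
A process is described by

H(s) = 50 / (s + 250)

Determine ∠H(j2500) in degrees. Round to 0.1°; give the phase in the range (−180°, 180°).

At s = jω = j2500:
pole (s+250): 250 + j2500 → |·| = √(250²+2500²) = √6312500 ≈ 2512.5, ∠ = arctan(2500/250) ≈ 84.29°
∠H = 0.00° − 84.29° = -84.29°

-84.3°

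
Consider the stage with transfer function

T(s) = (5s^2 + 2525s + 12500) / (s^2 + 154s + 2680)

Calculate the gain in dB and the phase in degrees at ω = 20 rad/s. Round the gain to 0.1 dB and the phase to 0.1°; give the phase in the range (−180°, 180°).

22.6 dB, 24.8°

Substitute s = j20:
Numerator: 5(j20)^2 + 2525(j20) + 12500 = 10500 + j50500
Denominator: (j20)^2 + 154(j20) + 2680 = 2280 + j3080
|N| = √(10500² + 50500²) ≈ 51580, ∠N ≈ 78.25°
|D| = √(2280² + 3080²) ≈ 3832.1, ∠D ≈ 53.49°
|T| = 51580 / 3832.1 ≈ 13.46
Gain = 20 log₁₀(13.46) ≈ 22.58 dB
∠T = 78.25° − 53.49° = 24.76°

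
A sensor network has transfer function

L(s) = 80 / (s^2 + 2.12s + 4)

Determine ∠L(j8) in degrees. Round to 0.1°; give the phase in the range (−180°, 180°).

At s = jω = j8:
quadratic: (j8)² + 2.12·j8 + 4 = -60 + j16.96 → |·| ≈ 62.351, ∠ ≈ 164.22°
∠L = 0.00° − 164.22° = -164.22°

-164.2°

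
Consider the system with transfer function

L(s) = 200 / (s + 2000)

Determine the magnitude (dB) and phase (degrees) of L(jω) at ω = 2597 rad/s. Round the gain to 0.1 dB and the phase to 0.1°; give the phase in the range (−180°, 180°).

-24.3 dB, -52.4°

At s = jω = j2597:
pole (s+2000): 2000 + j2597 → |·| = √(2000²+2597²) = √10744409 ≈ 3277.9, ∠ = arctan(2597/2000) ≈ 52.40°
|L| = 200 / 3277.9 ≈ 0.061015
Gain = 20 log₁₀(0.061015) ≈ -24.29 dB
∠L = 0.00° − 52.40° = -52.40°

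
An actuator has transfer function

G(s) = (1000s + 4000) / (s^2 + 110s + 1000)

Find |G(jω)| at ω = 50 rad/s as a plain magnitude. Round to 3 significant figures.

8.80

Substitute s = j50:
Numerator: 1000(j50) + 4000 = 4000 + j50000
Denominator: (j50)^2 + 110(j50) + 1000 = -1500 + j5500
|N| = √(4000² + 50000²) ≈ 50160, ∠N ≈ 85.43°
|D| = √(1500² + 5500²) ≈ 5700.9, ∠D ≈ 105.26°
|G| = 50160 / 5700.9 ≈ 8.7986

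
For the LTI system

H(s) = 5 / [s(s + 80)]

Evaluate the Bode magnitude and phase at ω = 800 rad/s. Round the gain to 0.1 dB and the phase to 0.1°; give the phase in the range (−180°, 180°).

-102.2 dB, -174.3°

At s = jω = j800:
pole (s+80): 80 + j800 → |·| = √(80²+800²) = √646400 ≈ 803.99, ∠ = arctan(800/80) ≈ 84.29°
pole at origin: |s| = 800, ∠ = 90.00° (in denominator)
|H| = 5 / 6.4319e+05 ≈ 7.7738e-06
Gain = 20 log₁₀(7.7738e-06) ≈ -102.19 dB
∠H = 0.00° − 174.29° = -174.29°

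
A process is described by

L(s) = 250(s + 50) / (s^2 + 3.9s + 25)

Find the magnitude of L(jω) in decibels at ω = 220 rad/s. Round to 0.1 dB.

1.3 dB

At s = jω = j220:
zero (s+50): 50 + j220 → |·| = √(50²+220²) = √50900 ≈ 225.61, ∠ = arctan(220/50) ≈ 77.20°
quadratic: (j220)² + 3.9·j220 + 25 = -48375 + j858 → |·| ≈ 48383, ∠ ≈ 178.98°
|L| = 250 · 225.61 / 48383 ≈ 1.1658
Gain = 20 log₁₀(1.1658) ≈ 1.33 dB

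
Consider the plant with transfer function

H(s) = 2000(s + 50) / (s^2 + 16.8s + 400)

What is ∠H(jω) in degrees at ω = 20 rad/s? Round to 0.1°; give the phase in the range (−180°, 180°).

-68.2°

At s = jω = j20:
zero (s+50): 50 + j20 → |·| = √(50²+20²) = √2900 ≈ 53.852, ∠ = arctan(20/50) ≈ 21.80°
quadratic: (j20)² + 16.8·j20 + 400 = 0 + j336 → |·| ≈ 336, ∠ ≈ 90.00°
∠H = 21.80° − 90.00° = -68.20°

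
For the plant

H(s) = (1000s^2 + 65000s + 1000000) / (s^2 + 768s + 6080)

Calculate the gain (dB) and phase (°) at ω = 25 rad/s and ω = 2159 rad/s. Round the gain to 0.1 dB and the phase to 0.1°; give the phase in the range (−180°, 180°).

Substitute s = j25:
Numerator: 1000(j25)^2 + 65000(j25) + 1000000 = 375000 + j1625000
Denominator: (j25)^2 + 768(j25) + 6080 = 5455 + j19200
|N| = √(375000² + 1625000²) ≈ 1.6677e+06, ∠N ≈ 77.01°
|D| = √(5455² + 19200²) ≈ 19960, ∠D ≈ 74.14°
|H| = 1.6677e+06 / 19960 ≈ 83.552
Gain = 20 log₁₀(83.552) ≈ 38.44 dB
∠H = 77.01° − 74.14° = 2.87°

Substitute s = j2159:
Numerator: 1000(j2159)^2 + 65000(j2159) + 1000000 = -4660281000 + j140335000
Denominator: (j2159)^2 + 768(j2159) + 6080 = -4655201 + j1658112
|N| = √(4660281000² + 140335000²) ≈ 4.6624e+09, ∠N ≈ 178.28°
|D| = √(4655201² + 1658112²) ≈ 4.9417e+06, ∠D ≈ 160.39°
|H| = 4.6624e+09 / 4.9417e+06 ≈ 943.48
Gain = 20 log₁₀(943.48) ≈ 59.49 dB
∠H = 178.28° − 160.39° = 17.89°

ω = 25: 38.4 dB, 2.9°; ω = 2159: 59.5 dB, 17.9°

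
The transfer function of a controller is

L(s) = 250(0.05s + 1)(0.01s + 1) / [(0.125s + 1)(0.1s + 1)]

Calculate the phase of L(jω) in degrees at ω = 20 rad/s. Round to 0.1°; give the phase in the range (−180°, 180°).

-75.3°

At ω = 20 rad/s:
zero (1 + j20·0.05) = 1 + j1 → |·| ≈ 1.4142, ∠ ≈ 45.00°
zero (1 + j20·0.01) = 1 + j0.2 → |·| ≈ 1.0198, ∠ ≈ 11.31°
pole (1 + j20·0.125) = 1 + j2.5 → |·| ≈ 2.6926, ∠ ≈ 68.20°
pole (1 + j20·0.1) = 1 + j2 → |·| ≈ 2.2361, ∠ ≈ 63.43°
∠L = (45.00° + 11.31°) − (68.20° + 63.43°) = -75.32°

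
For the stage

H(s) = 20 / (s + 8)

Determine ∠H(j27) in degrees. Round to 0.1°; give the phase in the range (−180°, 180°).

-73.5°

Substitute s = j27:
Numerator: 20 = 20 + j0
Denominator: (j27) + 8 = 8 + j27
|N| = √(20² + 0²) ≈ 20, ∠N ≈ 0.00°
|D| = √(8² + 27²) ≈ 28.16, ∠D ≈ 73.50°
∠H = 0.00° − 73.50° = -73.50°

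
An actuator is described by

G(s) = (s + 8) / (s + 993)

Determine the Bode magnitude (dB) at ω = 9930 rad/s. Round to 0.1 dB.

Substitute s = j9930:
Numerator: (j9930) + 8 = 8 + j9930
Denominator: (j9930) + 993 = 993 + j9930
|N| = √(8² + 9930²) ≈ 9930, ∠N ≈ 89.95°
|D| = √(993² + 9930²) ≈ 9979.5, ∠D ≈ 84.29°
|G| = 9930 / 9979.5 ≈ 0.99504
Gain = 20 log₁₀(0.99504) ≈ -0.04 dB

-0.0 dB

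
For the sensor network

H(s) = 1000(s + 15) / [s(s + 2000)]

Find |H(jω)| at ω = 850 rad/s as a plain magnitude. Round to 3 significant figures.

0.460

At s = jω = j850:
zero (s+15): 15 + j850 → |·| = √(15²+850²) = √722725 ≈ 850.13, ∠ = arctan(850/15) ≈ 88.99°
pole (s+2000): 2000 + j850 → |·| = √(2000²+850²) = √4722500 ≈ 2173.1, ∠ = arctan(850/2000) ≈ 23.03°
pole at origin: |s| = 850, ∠ = 90.00° (in denominator)
|H| = 1000 · 850.13 / 1.8471e+06 ≈ 0.46025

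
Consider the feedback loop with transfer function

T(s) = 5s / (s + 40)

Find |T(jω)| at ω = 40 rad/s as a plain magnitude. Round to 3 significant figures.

3.54

At s = jω = j40:
zero at origin: s = j40 → |·| = 40, ∠ = 90.00°
pole (s+40): 40 + j40 → |·| = √(40²+40²) = √3200 ≈ 56.569, ∠ = arctan(40/40) ≈ 45.00°
|T| = 5 · 40 / 56.569 ≈ 3.5355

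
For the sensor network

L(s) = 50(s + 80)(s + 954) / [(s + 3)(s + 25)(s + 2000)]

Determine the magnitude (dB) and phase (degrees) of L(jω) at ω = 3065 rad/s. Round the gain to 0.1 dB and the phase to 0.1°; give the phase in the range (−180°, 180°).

At s = jω = j3065:
zero (s+80): 80 + j3065 → |·| = √(80²+3065²) = √9400625 ≈ 3066, ∠ = arctan(3065/80) ≈ 88.50°
zero (s+954): 954 + j3065 → |·| = √(954²+3065²) = √10304341 ≈ 3210, ∠ = arctan(3065/954) ≈ 72.71°
pole (s+3): 3 + j3065 → |·| = √(3²+3065²) = √9394234 ≈ 3065, ∠ = arctan(3065/3) ≈ 89.94°
pole (s+25): 25 + j3065 → |·| = √(25²+3065²) = √9394850 ≈ 3065.1, ∠ = arctan(3065/25) ≈ 89.53°
pole (s+2000): 2000 + j3065 → |·| = √(2000²+3065²) = √13394225 ≈ 3659.8, ∠ = arctan(3065/2000) ≈ 56.87°
|L| = 50 · 9.8419e+06 / 3.4382e+10 ≈ 0.014313
Gain = 20 log₁₀(0.014313) ≈ -36.89 dB
∠L = 161.21° − 236.34° = -75.13°

-36.9 dB, -75.1°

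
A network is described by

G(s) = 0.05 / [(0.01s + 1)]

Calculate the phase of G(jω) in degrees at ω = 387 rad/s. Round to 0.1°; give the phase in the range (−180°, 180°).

-75.5°

At ω = 387 rad/s:
pole (1 + j387·0.01) = 1 + j3.87 → |·| ≈ 3.9971, ∠ ≈ 75.51°
∠G = (0°) − (75.51°) = -75.51°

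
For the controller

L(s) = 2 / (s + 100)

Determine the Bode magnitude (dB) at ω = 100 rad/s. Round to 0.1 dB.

Substitute s = j100:
Numerator: 2 = 2 + j0
Denominator: (j100) + 100 = 100 + j100
|N| = √(2² + 0²) ≈ 2, ∠N ≈ 0.00°
|D| = √(100² + 100²) ≈ 141.42, ∠D ≈ 45.00°
|L| = 2 / 141.42 ≈ 0.014142
Gain = 20 log₁₀(0.014142) ≈ -36.99 dB

-37.0 dB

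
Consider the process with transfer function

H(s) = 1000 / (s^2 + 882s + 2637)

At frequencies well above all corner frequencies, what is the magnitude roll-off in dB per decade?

-40 dB/decade

Each pole contributes −20 dB/decade at high frequency; each zero contributes +20 dB/decade.
Net: 0 zero(s) − 2 pole(s) → -40 dB/decade.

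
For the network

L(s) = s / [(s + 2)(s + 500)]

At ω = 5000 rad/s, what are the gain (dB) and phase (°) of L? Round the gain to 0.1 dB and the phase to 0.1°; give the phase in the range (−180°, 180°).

-74.0 dB, -84.3°

At s = jω = j5000:
zero at origin: s = j5000 → |·| = 5000, ∠ = 90.00°
pole (s+2): 2 + j5000 → |·| = √(2²+5000²) = √25000004 ≈ 5000, ∠ = arctan(5000/2) ≈ 89.98°
pole (s+500): 500 + j5000 → |·| = √(500²+5000²) = √25250000 ≈ 5024.9, ∠ = arctan(5000/500) ≈ 84.29°
|L| = 1 · 5000 / 2.5124e+07 ≈ 0.00019901
Gain = 20 log₁₀(0.00019901) ≈ -74.02 dB
∠L = 90.00° − 174.27° = -84.27°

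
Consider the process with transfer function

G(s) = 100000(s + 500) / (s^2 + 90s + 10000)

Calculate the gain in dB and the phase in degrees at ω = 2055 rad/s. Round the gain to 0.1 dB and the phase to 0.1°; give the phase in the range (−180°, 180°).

34.0 dB, -101.2°

At s = jω = j2055:
zero (s+500): 500 + j2055 → |·| = √(500²+2055²) = √4473025 ≈ 2115, ∠ = arctan(2055/500) ≈ 76.33°
quadratic: (j2055)² + 90·j2055 + 10000 = -4213025 + j184950 → |·| ≈ 4.2171e+06, ∠ ≈ 177.49°
|G| = 100000 · 2115 / 4.2171e+06 ≈ 50.153
Gain = 20 log₁₀(50.153) ≈ 34.01 dB
∠G = 76.33° − 177.49° = -101.16°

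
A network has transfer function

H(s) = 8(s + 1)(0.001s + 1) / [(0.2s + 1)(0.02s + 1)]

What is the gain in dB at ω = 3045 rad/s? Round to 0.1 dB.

At ω = 3045 rad/s:
zero (1 + j3045·1) = 1 + j3045 → |·| ≈ 3045, ∠ ≈ 89.98°
zero (1 + j3045·0.001) = 1 + j3.045 → |·| ≈ 3.205, ∠ ≈ 71.82°
pole (1 + j3045·0.2) = 1 + j609 → |·| ≈ 609, ∠ ≈ 89.91°
pole (1 + j3045·0.02) = 1 + j60.9 → |·| ≈ 60.908, ∠ ≈ 89.06°
|H| = 8 · 3045 · 3.205 / (609 · 60.908) ≈ 2.1048
Gain = 20 log₁₀(2.1048) ≈ 6.46 dB

6.5 dB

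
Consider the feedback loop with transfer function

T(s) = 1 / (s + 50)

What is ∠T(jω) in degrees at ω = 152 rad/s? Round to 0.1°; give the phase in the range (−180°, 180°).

Substitute s = j152:
Numerator: 1 = 1 + j0
Denominator: (j152) + 50 = 50 + j152
|N| = √(1² + 0²) ≈ 1, ∠N ≈ 0.00°
|D| = √(50² + 152²) ≈ 160.01, ∠D ≈ 71.79°
∠T = 0.00° − 71.79° = -71.79°

-71.8°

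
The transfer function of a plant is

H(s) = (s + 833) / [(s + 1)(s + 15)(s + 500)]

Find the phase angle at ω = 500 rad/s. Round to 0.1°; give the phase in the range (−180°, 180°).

At s = jω = j500:
zero (s+833): 833 + j500 → |·| = √(833²+500²) = √943889 ≈ 971.54, ∠ = arctan(500/833) ≈ 30.97°
pole (s+1): 1 + j500 → |·| = √(1²+500²) = √250001 ≈ 500, ∠ = arctan(500/1) ≈ 89.89°
pole (s+15): 15 + j500 → |·| = √(15²+500²) = √250225 ≈ 500.22, ∠ = arctan(500/15) ≈ 88.28°
pole (s+500): 500 + j500 → |·| = √(500²+500²) = √500000 ≈ 707.11, ∠ = arctan(500/500) ≈ 45.00°
∠H = 30.97° − 223.17° = -192.20° ≡ 167.80° (principal value)

167.8°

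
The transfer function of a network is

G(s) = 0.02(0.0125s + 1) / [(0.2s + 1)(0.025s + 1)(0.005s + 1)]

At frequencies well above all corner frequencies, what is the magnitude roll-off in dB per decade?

Each pole contributes −20 dB/decade at high frequency; each zero contributes +20 dB/decade.
Net: 1 zero(s) − 3 pole(s) → -40 dB/decade.

-40 dB/decade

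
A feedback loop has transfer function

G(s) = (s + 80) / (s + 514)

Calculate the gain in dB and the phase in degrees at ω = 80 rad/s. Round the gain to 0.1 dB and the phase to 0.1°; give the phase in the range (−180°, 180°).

-13.3 dB, 36.2°

Substitute s = j80:
Numerator: (j80) + 80 = 80 + j80
Denominator: (j80) + 514 = 514 + j80
|N| = √(80² + 80²) ≈ 113.14, ∠N ≈ 45.00°
|D| = √(514² + 80²) ≈ 520.19, ∠D ≈ 8.85°
|G| = 113.14 / 520.19 ≈ 0.2175
Gain = 20 log₁₀(0.2175) ≈ -13.25 dB
∠G = 45.00° − 8.85° = 36.15°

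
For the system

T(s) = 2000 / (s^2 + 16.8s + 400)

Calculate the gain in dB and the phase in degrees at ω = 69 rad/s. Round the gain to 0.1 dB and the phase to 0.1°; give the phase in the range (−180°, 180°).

-7.1 dB, -165.1°

At s = jω = j69:
quadratic: (j69)² + 16.8·j69 + 400 = -4361 + j1159.2 → |·| ≈ 4512.4, ∠ ≈ 165.11°
|T| = 2000 / 4512.4 ≈ 0.44322
Gain = 20 log₁₀(0.44322) ≈ -7.07 dB
∠T = 0.00° − 165.11° = -165.11°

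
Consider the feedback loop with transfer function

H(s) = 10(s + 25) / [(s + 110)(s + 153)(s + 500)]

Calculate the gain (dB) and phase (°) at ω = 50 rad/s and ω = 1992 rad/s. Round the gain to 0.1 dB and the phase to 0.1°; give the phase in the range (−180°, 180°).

ω = 50: -84.9 dB, 15.2°; ω = 1992: -112.3 dB, -159.1°

At s = jω = j50:
zero (s+25): 25 + j50 → |·| = √(25²+50²) = √3125 ≈ 55.902, ∠ = arctan(50/25) ≈ 63.43°
pole (s+110): 110 + j50 → |·| = √(110²+50²) = √14600 ≈ 120.83, ∠ = arctan(50/110) ≈ 24.44°
pole (s+153): 153 + j50 → |·| = √(153²+50²) = √25909 ≈ 160.96, ∠ = arctan(50/153) ≈ 18.10°
pole (s+500): 500 + j50 → |·| = √(500²+50²) = √252500 ≈ 502.49, ∠ = arctan(50/500) ≈ 5.71°
|H| = 10 · 55.902 / 9.7728e+06 ≈ 5.7202e-05
Gain = 20 log₁₀(5.7202e-05) ≈ -84.85 dB
∠H = 63.43° − 48.25° = 15.18°

At s = jω = j1992:
zero (s+25): 25 + j1992 → |·| = √(25²+1992²) = √3968689 ≈ 1992.2, ∠ = arctan(1992/25) ≈ 89.28°
pole (s+110): 110 + j1992 → |·| = √(110²+1992²) = √3980164 ≈ 1995, ∠ = arctan(1992/110) ≈ 86.84°
pole (s+153): 153 + j1992 → |·| = √(153²+1992²) = √3991473 ≈ 1997.9, ∠ = arctan(1992/153) ≈ 85.61°
pole (s+500): 500 + j1992 → |·| = √(500²+1992²) = √4218064 ≈ 2053.8, ∠ = arctan(1992/500) ≈ 75.91°
|H| = 10 · 1992.2 / 8.1861e+09 ≈ 2.4336e-06
Gain = 20 log₁₀(2.4336e-06) ≈ -112.28 dB
∠H = 89.28° − 248.36° = -159.08°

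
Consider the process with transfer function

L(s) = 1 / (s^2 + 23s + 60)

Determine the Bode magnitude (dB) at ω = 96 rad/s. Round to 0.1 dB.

-79.5 dB

Substitute s = j96:
Numerator: 1 = 1 + j0
Denominator: (j96)^2 + 23(j96) + 60 = -9156 + j2208
|N| = √(1² + 0²) ≈ 1, ∠N ≈ 0.00°
|D| = √(9156² + 2208²) ≈ 9418.5, ∠D ≈ 166.44°
|L| = 1 / 9418.5 ≈ 0.00010617
Gain = 20 log₁₀(0.00010617) ≈ -79.48 dB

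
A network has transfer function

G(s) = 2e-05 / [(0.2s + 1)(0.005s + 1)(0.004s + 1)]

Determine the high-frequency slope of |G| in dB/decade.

Each pole contributes −20 dB/decade at high frequency; each zero contributes +20 dB/decade.
Net: 0 zero(s) − 3 pole(s) → -60 dB/decade.

-60 dB/decade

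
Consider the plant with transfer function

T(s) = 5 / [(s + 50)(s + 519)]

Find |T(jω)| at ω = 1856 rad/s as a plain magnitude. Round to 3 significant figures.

1.40e-06

At s = jω = j1856:
pole (s+50): 50 + j1856 → |·| = √(50²+1856²) = √3447236 ≈ 1856.7, ∠ = arctan(1856/50) ≈ 88.46°
pole (s+519): 519 + j1856 → |·| = √(519²+1856²) = √3714097 ≈ 1927.2, ∠ = arctan(1856/519) ≈ 74.38°
|T| = 5 / 3.5782e+06 ≈ 1.3974e-06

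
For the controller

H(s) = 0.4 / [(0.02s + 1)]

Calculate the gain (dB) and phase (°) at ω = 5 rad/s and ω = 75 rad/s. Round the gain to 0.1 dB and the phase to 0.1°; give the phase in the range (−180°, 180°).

ω = 5: -8.0 dB, -5.7°; ω = 75: -13.1 dB, -56.3°

At ω = 5 rad/s:
pole (1 + j5·0.02) = 1 + j0.1 → |·| ≈ 1.005, ∠ ≈ 5.71°
|H| = 0.4 · 1 / (1.005) ≈ 0.39801
Gain = 20 log₁₀(0.39801) ≈ -8.00 dB
∠H = (0°) − (5.71°) = -5.71°

At ω = 75 rad/s:
pole (1 + j75·0.02) = 1 + j1.5 → |·| ≈ 1.8028, ∠ ≈ 56.31°
|H| = 0.4 · 1 / (1.8028) ≈ 0.22188
Gain = 20 log₁₀(0.22188) ≈ -13.08 dB
∠H = (0°) − (56.31°) = -56.31°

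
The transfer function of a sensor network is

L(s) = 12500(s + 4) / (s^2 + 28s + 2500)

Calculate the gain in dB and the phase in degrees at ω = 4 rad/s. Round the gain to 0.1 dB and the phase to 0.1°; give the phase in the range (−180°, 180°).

29.1 dB, 42.4°

At s = jω = j4:
zero (s+4): 4 + j4 → |·| = √(4²+4²) = √32 ≈ 5.6569, ∠ = arctan(4/4) ≈ 45.00°
quadratic: (j4)² + 28·j4 + 2500 = 2484 + j112 → |·| ≈ 2486.5, ∠ ≈ 2.58°
|L| = 12500 · 5.6569 / 2486.5 ≈ 28.438
Gain = 20 log₁₀(28.438) ≈ 29.08 dB
∠L = 45.00° − 2.58° = 42.42°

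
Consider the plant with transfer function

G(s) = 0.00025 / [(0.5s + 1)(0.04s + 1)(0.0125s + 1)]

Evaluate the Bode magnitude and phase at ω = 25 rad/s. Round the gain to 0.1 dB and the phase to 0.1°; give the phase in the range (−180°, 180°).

At ω = 25 rad/s:
pole (1 + j25·0.5) = 1 + j12.5 → |·| ≈ 12.54, ∠ ≈ 85.43°
pole (1 + j25·0.04) = 1 + j1 → |·| ≈ 1.4142, ∠ ≈ 45.00°
pole (1 + j25·0.0125) = 1 + j0.3125 → |·| ≈ 1.0477, ∠ ≈ 17.35°
|G| = 0.00025 · 1 / (12.54 · 1.4142 · 1.0477) ≈ 1.3455e-05
Gain = 20 log₁₀(1.3455e-05) ≈ -97.42 dB
∠G = (0°) − (85.43° + 45.00° + 17.35°) = -147.78°

-97.4 dB, -147.8°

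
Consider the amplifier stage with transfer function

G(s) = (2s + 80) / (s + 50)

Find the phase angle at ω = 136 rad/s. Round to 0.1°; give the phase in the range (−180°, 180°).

3.8°

Substitute s = j136:
Numerator: 2(j136) + 80 = 80 + j272
Denominator: (j136) + 50 = 50 + j136
|N| = √(80² + 272²) ≈ 283.52, ∠N ≈ 73.61°
|D| = √(50² + 136²) ≈ 144.9, ∠D ≈ 69.81°
∠G = 73.61° − 69.81° = 3.80°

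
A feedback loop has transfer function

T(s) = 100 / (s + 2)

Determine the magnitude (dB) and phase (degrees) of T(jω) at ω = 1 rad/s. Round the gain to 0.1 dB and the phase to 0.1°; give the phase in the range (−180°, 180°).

Substitute s = j1:
Numerator: 100 = 100 + j0
Denominator: (j1) + 2 = 2 + j1
|N| = √(100² + 0²) ≈ 100, ∠N ≈ 0.00°
|D| = √(2² + 1²) ≈ 2.2361, ∠D ≈ 26.57°
|T| = 100 / 2.2361 ≈ 44.721
Gain = 20 log₁₀(44.721) ≈ 33.01 dB
∠T = 0.00° − 26.57° = -26.57°

33.0 dB, -26.6°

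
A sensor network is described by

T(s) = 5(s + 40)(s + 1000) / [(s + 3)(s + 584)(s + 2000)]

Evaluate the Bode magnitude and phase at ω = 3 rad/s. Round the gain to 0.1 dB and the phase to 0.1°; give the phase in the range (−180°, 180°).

-27.9 dB, -40.9°

At s = jω = j3:
zero (s+40): 40 + j3 → |·| = √(40²+3²) = √1609 ≈ 40.112, ∠ = arctan(3/40) ≈ 4.29°
zero (s+1000): 1000 + j3 → |·| = √(1000²+3²) = √1000009 ≈ 1000, ∠ = arctan(3/1000) ≈ 0.17°
pole (s+3): 3 + j3 → |·| = √(3²+3²) = √18 ≈ 4.2426, ∠ = arctan(3/3) ≈ 45.00°
pole (s+584): 584 + j3 → |·| = √(584²+3²) = √341065 ≈ 584.01, ∠ = arctan(3/584) ≈ 0.29°
pole (s+2000): 2000 + j3 → |·| = √(2000²+3²) = √4000009 ≈ 2000, ∠ = arctan(3/2000) ≈ 0.09°
|T| = 5 · 40112 / 4.9554e+06 ≈ 0.040473
Gain = 20 log₁₀(0.040473) ≈ -27.86 dB
∠T = 4.46° − 45.38° = -40.92°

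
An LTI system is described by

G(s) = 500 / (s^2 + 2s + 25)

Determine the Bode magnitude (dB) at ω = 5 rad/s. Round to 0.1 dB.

34.0 dB

At s = jω = j5:
quadratic: (j5)² + 2·j5 + 25 = 0 + j10 → |·| ≈ 10, ∠ ≈ 90.00°
|G| = 500 / 10 ≈ 50
Gain = 20 log₁₀(50) ≈ 33.98 dB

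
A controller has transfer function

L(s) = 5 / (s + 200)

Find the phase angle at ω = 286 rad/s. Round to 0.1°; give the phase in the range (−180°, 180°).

-55.0°

Substitute s = j286:
Numerator: 5 = 5 + j0
Denominator: (j286) + 200 = 200 + j286
|N| = √(5² + 0²) ≈ 5, ∠N ≈ 0.00°
|D| = √(200² + 286²) ≈ 348.99, ∠D ≈ 55.03°
∠L = 0.00° − 55.03° = -55.03°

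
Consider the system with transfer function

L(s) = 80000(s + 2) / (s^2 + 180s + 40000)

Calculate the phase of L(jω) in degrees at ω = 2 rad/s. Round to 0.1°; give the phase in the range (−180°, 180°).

44.5°

At s = jω = j2:
zero (s+2): 2 + j2 → |·| = √(2²+2²) = √8 ≈ 2.8284, ∠ = arctan(2/2) ≈ 45.00°
quadratic: (j2)² + 180·j2 + 40000 = 39996 + j360 → |·| ≈ 39998, ∠ ≈ 0.52°
∠L = 45.00° − 0.52° = 44.48°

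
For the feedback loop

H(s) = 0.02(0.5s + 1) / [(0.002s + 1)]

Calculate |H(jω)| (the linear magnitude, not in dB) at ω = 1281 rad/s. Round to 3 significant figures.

4.66

At ω = 1281 rad/s:
zero (1 + j1281·0.5) = 1 + j640.5 → |·| ≈ 640.5, ∠ ≈ 89.91°
pole (1 + j1281·0.002) = 1 + j2.562 → |·| ≈ 2.7502, ∠ ≈ 68.68°
|H| = 0.02 · 640.5 / (2.7502) ≈ 4.6578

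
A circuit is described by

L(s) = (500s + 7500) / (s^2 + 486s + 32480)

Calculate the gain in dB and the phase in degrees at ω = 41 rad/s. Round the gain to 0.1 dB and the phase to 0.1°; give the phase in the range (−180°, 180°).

-4.5 dB, 37.0°

Substitute s = j41:
Numerator: 500(j41) + 7500 = 7500 + j20500
Denominator: (j41)^2 + 486(j41) + 32480 = 30799 + j19926
|N| = √(7500² + 20500²) ≈ 21829, ∠N ≈ 69.90°
|D| = √(30799² + 19926²) ≈ 36683, ∠D ≈ 32.90°
|L| = 21829 / 36683 ≈ 0.59507
Gain = 20 log₁₀(0.59507) ≈ -4.51 dB
∠L = 69.90° − 32.90° = 37.00°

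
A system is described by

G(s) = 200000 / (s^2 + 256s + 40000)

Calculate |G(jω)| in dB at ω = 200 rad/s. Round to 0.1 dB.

At s = jω = j200:
quadratic: (j200)² + 256·j200 + 40000 = 0 + j51200 → |·| ≈ 51200, ∠ ≈ 90.00°
|G| = 200000 / 51200 ≈ 3.9062
Gain = 20 log₁₀(3.9062) ≈ 11.84 dB

11.8 dB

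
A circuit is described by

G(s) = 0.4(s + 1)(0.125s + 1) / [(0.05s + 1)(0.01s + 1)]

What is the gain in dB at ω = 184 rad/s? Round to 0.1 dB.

38.8 dB

At ω = 184 rad/s:
zero (1 + j184·1) = 1 + j184 → |·| ≈ 184, ∠ ≈ 89.69°
zero (1 + j184·0.125) = 1 + j23 → |·| ≈ 23.022, ∠ ≈ 87.51°
pole (1 + j184·0.05) = 1 + j9.2 → |·| ≈ 9.2542, ∠ ≈ 83.80°
pole (1 + j184·0.01) = 1 + j1.84 → |·| ≈ 2.0942, ∠ ≈ 61.48°
|G| = 0.4 · 184 · 23.022 / (9.2542 · 2.0942) ≈ 87.431
Gain = 20 log₁₀(87.431) ≈ 38.83 dB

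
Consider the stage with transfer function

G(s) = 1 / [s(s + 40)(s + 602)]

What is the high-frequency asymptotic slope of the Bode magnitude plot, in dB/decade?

Each pole contributes −20 dB/decade at high frequency; each zero contributes +20 dB/decade.
Net: 0 zero(s) − 3 pole(s) → -60 dB/decade.

-60 dB/decade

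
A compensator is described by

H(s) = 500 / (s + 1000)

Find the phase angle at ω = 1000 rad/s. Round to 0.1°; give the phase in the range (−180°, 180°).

-45.0°

Substitute s = j1000:
Numerator: 500 = 500 + j0
Denominator: (j1000) + 1000 = 1000 + j1000
|N| = √(500² + 0²) ≈ 500, ∠N ≈ 0.00°
|D| = √(1000² + 1000²) ≈ 1414.2, ∠D ≈ 45.00°
∠H = 0.00° − 45.00° = -45.00°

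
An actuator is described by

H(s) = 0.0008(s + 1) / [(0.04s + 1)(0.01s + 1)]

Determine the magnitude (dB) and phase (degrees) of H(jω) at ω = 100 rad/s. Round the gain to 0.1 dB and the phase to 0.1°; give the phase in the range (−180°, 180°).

-37.3 dB, -31.5°

At ω = 100 rad/s:
zero (1 + j100·1) = 1 + j100 → |·| ≈ 100, ∠ ≈ 89.43°
pole (1 + j100·0.04) = 1 + j4 → |·| ≈ 4.1231, ∠ ≈ 75.96°
pole (1 + j100·0.01) = 1 + j1 → |·| ≈ 1.4142, ∠ ≈ 45.00°
|H| = 0.0008 · 100 / (4.1231 · 1.4142) ≈ 0.01372
Gain = 20 log₁₀(0.01372) ≈ -37.25 dB
∠H = (89.43°) − (75.96° + 45.00°) = -31.53°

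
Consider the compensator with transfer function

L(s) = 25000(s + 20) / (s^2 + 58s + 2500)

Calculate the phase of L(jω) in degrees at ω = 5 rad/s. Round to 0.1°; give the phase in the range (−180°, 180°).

At s = jω = j5:
zero (s+20): 20 + j5 → |·| = √(20²+5²) = √425 ≈ 20.616, ∠ = arctan(5/20) ≈ 14.04°
quadratic: (j5)² + 58·j5 + 2500 = 2475 + j290 → |·| ≈ 2491.9, ∠ ≈ 6.68°
∠L = 14.04° − 6.68° = 7.36°

7.4°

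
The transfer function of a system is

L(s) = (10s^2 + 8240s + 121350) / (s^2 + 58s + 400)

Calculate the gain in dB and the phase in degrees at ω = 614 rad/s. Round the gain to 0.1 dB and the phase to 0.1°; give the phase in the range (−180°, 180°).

Substitute s = j614:
Numerator: 10(j614)^2 + 8240(j614) + 121350 = -3648610 + j5059360
Denominator: (j614)^2 + 58(j614) + 400 = -376596 + j35612
|N| = √(3648610² + 5059360²) ≈ 6.2377e+06, ∠N ≈ 125.80°
|D| = √(376596² + 35612²) ≈ 3.7828e+05, ∠D ≈ 174.60°
|L| = 6.2377e+06 / 3.7828e+05 ≈ 16.49
Gain = 20 log₁₀(16.49) ≈ 24.34 dB
∠L = 125.80° − 174.60° = -48.80°

24.3 dB, -48.8°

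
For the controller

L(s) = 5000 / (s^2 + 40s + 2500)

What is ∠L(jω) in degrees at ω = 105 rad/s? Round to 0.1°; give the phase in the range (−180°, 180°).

-153.8°

At s = jω = j105:
quadratic: (j105)² + 40·j105 + 2500 = -8525 + j4200 → |·| ≈ 9503.5, ∠ ≈ 153.77°
∠L = 0.00° − 153.77° = -153.77°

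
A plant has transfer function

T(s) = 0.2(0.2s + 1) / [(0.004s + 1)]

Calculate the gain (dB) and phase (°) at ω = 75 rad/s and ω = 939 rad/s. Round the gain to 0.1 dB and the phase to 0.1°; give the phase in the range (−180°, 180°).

At ω = 75 rad/s:
zero (1 + j75·0.2) = 1 + j15 → |·| ≈ 15.033, ∠ ≈ 86.19°
pole (1 + j75·0.004) = 1 + j0.3 → |·| ≈ 1.044, ∠ ≈ 16.70°
|T| = 0.2 · 15.033 / (1.044) ≈ 2.8799
Gain = 20 log₁₀(2.8799) ≈ 9.19 dB
∠T = (86.19°) − (16.70°) = 69.49°

At ω = 939 rad/s:
zero (1 + j939·0.2) = 1 + j187.8 → |·| ≈ 187.8, ∠ ≈ 89.69°
pole (1 + j939·0.004) = 1 + j3.756 → |·| ≈ 3.8868, ∠ ≈ 75.09°
|T| = 0.2 · 187.8 / (3.8868) ≈ 9.6635
Gain = 20 log₁₀(9.6635) ≈ 19.70 dB
∠T = (89.69°) − (75.09°) = 14.60°

ω = 75: 9.2 dB, 69.5°; ω = 939: 19.7 dB, 14.6°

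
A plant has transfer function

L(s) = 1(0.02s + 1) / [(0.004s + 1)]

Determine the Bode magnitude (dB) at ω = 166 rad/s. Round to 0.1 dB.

9.2 dB

At ω = 166 rad/s:
zero (1 + j166·0.02) = 1 + j3.32 → |·| ≈ 3.4673, ∠ ≈ 73.24°
pole (1 + j166·0.004) = 1 + j0.664 → |·| ≈ 1.2004, ∠ ≈ 33.58°
|L| = 1 · 3.4673 / (1.2004) ≈ 2.8885
Gain = 20 log₁₀(2.8885) ≈ 9.21 dB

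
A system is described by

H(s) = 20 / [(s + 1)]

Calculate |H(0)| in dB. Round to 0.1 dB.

H(0) = 20 · 1 / 1 = 20
20 log₁₀(20) ≈ 26.02 dB

26.0 dB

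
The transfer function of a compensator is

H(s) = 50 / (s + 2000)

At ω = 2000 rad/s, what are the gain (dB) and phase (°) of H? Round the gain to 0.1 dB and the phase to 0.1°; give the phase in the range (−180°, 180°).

-35.1 dB, -45.0°

Substitute s = j2000:
Numerator: 50 = 50 + j0
Denominator: (j2000) + 2000 = 2000 + j2000
|N| = √(50² + 0²) ≈ 50, ∠N ≈ 0.00°
|D| = √(2000² + 2000²) ≈ 2828.4, ∠D ≈ 45.00°
|H| = 50 / 2828.4 ≈ 0.017678
Gain = 20 log₁₀(0.017678) ≈ -35.05 dB
∠H = 0.00° − 45.00° = -45.00°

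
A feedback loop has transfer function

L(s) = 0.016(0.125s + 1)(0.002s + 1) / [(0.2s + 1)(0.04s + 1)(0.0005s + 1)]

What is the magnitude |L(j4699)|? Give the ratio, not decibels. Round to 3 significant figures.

0.000197

At ω = 4699 rad/s:
zero (1 + j4699·0.125) = 1 + j587.375 → |·| ≈ 587.38, ∠ ≈ 89.90°
zero (1 + j4699·0.002) = 1 + j9.398 → |·| ≈ 9.4511, ∠ ≈ 83.93°
pole (1 + j4699·0.2) = 1 + j939.8 → |·| ≈ 939.8, ∠ ≈ 89.94°
pole (1 + j4699·0.04) = 1 + j187.96 → |·| ≈ 187.96, ∠ ≈ 89.70°
pole (1 + j4699·0.0005) = 1 + j2.3495 → |·| ≈ 2.5535, ∠ ≈ 66.94°
|L| = 0.016 · 587.38 · 9.4511 / (939.8 · 187.96 · 2.5535) ≈ 0.00019692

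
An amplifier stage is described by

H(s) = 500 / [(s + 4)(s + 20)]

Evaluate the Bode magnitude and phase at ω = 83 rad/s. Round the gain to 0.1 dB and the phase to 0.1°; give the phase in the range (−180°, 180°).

At s = jω = j83:
pole (s+4): 4 + j83 → |·| = √(4²+83²) = √6905 ≈ 83.096, ∠ = arctan(83/4) ≈ 87.24°
pole (s+20): 20 + j83 → |·| = √(20²+83²) = √7289 ≈ 85.376, ∠ = arctan(83/20) ≈ 76.45°
|H| = 500 / 7094.4 ≈ 0.070478
Gain = 20 log₁₀(0.070478) ≈ -23.04 dB
∠H = 0.00° − 163.69° = -163.69°

-23.0 dB, -163.7°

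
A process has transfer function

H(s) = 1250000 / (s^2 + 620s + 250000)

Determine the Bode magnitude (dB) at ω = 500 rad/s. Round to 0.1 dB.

12.1 dB

At s = jω = j500:
quadratic: (j500)² + 620·j500 + 250000 = 0 + j310000 → |·| ≈ 3.1e+05, ∠ ≈ 90.00°
|H| = 1250000 / 3.1e+05 ≈ 4.0323
Gain = 20 log₁₀(4.0323) ≈ 12.11 dB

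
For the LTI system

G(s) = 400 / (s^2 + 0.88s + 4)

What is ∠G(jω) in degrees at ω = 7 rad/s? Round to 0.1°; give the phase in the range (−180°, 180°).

At s = jω = j7:
quadratic: (j7)² + 0.88·j7 + 4 = -45 + j6.16 → |·| ≈ 45.42, ∠ ≈ 172.21°
∠G = 0.00° − 172.21° = -172.21°

-172.2°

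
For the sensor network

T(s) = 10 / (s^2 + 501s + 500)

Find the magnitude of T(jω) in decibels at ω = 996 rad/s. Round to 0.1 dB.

Substitute s = j996:
Numerator: 10 = 10 + j0
Denominator: (j996)^2 + 501(j996) + 500 = -991516 + j498996
|N| = √(10² + 0²) ≈ 10, ∠N ≈ 0.00°
|D| = √(991516² + 498996²) ≈ 1.11e+06, ∠D ≈ 153.29°
|T| = 10 / 1.11e+06 ≈ 9.009e-06
Gain = 20 log₁₀(9.009e-06) ≈ -100.91 dB

-100.9 dB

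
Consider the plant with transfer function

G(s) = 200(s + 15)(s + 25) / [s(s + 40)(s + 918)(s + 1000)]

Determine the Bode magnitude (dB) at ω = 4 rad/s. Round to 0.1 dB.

-65.5 dB

At s = jω = j4:
zero (s+15): 15 + j4 → |·| = √(15²+4²) = √241 ≈ 15.524, ∠ = arctan(4/15) ≈ 14.93°
zero (s+25): 25 + j4 → |·| = √(25²+4²) = √641 ≈ 25.318, ∠ = arctan(4/25) ≈ 9.09°
pole (s+40): 40 + j4 → |·| = √(40²+4²) = √1616 ≈ 40.2, ∠ = arctan(4/40) ≈ 5.71°
pole (s+918): 918 + j4 → |·| = √(918²+4²) = √842740 ≈ 918.01, ∠ = arctan(4/918) ≈ 0.25°
pole (s+1000): 1000 + j4 → |·| = √(1000²+4²) = √1000016 ≈ 1000, ∠ = arctan(4/1000) ≈ 0.23°
pole at origin: |s| = 4, ∠ = 90.00° (in denominator)
|G| = 200 · 393.04 / 1.4762e+08 ≈ 0.0005325
Gain = 20 log₁₀(0.0005325) ≈ -65.47 dB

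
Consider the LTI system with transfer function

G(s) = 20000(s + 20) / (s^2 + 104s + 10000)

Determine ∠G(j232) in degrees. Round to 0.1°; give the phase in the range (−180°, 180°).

-66.1°

At s = jω = j232:
zero (s+20): 20 + j232 → |·| = √(20²+232²) = √54224 ≈ 232.86, ∠ = arctan(232/20) ≈ 85.07°
quadratic: (j232)² + 104·j232 + 10000 = -43824 + j24128 → |·| ≈ 50027, ∠ ≈ 151.16°
∠G = 85.07° − 151.16° = -66.09°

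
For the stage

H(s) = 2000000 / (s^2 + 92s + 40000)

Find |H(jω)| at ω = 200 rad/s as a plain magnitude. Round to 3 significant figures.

At s = jω = j200:
quadratic: (j200)² + 92·j200 + 40000 = 0 + j18400 → |·| ≈ 18400, ∠ ≈ 90.00°
|H| = 2000000 / 18400 ≈ 108.7

109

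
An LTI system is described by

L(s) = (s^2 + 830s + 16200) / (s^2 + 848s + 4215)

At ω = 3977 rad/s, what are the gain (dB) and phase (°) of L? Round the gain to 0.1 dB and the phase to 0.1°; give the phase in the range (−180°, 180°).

Substitute s = j3977:
Numerator: (j3977)^2 + 830(j3977) + 16200 = -15800329 + j3300910
Denominator: (j3977)^2 + 848(j3977) + 4215 = -15812314 + j3372496
|N| = √(15800329² + 3300910²) ≈ 1.6141e+07, ∠N ≈ 168.20°
|D| = √(15812314² + 3372496²) ≈ 1.6168e+07, ∠D ≈ 167.96°
|L| = 1.6141e+07 / 1.6168e+07 ≈ 0.99833
Gain = 20 log₁₀(0.99833) ≈ -0.01 dB
∠L = 168.20° − 167.96° = 0.24°

-0.0 dB, 0.2°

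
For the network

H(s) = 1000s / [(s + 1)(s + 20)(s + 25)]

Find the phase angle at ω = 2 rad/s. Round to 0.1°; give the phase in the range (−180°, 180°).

At s = jω = j2:
zero at origin: s = j2 → |·| = 2, ∠ = 90.00°
pole (s+1): 1 + j2 → |·| = √(1²+2²) = √5 ≈ 2.2361, ∠ = arctan(2/1) ≈ 63.43°
pole (s+20): 20 + j2 → |·| = √(20²+2²) = √404 ≈ 20.1, ∠ = arctan(2/20) ≈ 5.71°
pole (s+25): 25 + j2 → |·| = √(25²+2²) = √629 ≈ 25.08, ∠ = arctan(2/25) ≈ 4.57°
∠H = 90.00° − 73.71° = 16.29°

16.3°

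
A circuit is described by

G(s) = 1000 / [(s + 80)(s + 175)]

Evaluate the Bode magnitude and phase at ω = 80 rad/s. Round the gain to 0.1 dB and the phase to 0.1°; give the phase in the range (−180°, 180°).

-26.8 dB, -69.6°

At s = jω = j80:
pole (s+80): 80 + j80 → |·| = √(80²+80²) = √12800 ≈ 113.14, ∠ = arctan(80/80) ≈ 45.00°
pole (s+175): 175 + j80 → |·| = √(175²+80²) = √37025 ≈ 192.42, ∠ = arctan(80/175) ≈ 24.57°
|G| = 1000 / 21770 ≈ 0.045935
Gain = 20 log₁₀(0.045935) ≈ -26.76 dB
∠G = 0.00° − 69.57° = -69.57°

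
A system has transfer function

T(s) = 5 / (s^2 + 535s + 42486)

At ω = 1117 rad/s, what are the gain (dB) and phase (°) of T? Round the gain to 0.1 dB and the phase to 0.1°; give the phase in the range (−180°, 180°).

-108.6 dB, -153.6°

Substitute s = j1117:
Numerator: 5 = 5 + j0
Denominator: (j1117)^2 + 535(j1117) + 42486 = -1205203 + j597595
|N| = √(5² + 0²) ≈ 5, ∠N ≈ 0.00°
|D| = √(1205203² + 597595²) ≈ 1.3452e+06, ∠D ≈ 153.63°
|T| = 5 / 1.3452e+06 ≈ 3.7169e-06
Gain = 20 log₁₀(3.7169e-06) ≈ -108.60 dB
∠T = 0.00° − 153.63° = -153.63°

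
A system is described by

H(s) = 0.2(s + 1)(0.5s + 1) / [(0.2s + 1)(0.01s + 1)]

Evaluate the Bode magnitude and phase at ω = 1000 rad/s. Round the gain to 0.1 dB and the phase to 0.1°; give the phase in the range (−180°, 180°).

33.9 dB, 5.8°

At ω = 1000 rad/s:
zero (1 + j1000·1) = 1 + j1000 → |·| ≈ 1000, ∠ ≈ 89.94°
zero (1 + j1000·0.5) = 1 + j500 → |·| ≈ 500, ∠ ≈ 89.89°
pole (1 + j1000·0.2) = 1 + j200 → |·| ≈ 200, ∠ ≈ 89.71°
pole (1 + j1000·0.01) = 1 + j10 → |·| ≈ 10.05, ∠ ≈ 84.29°
|H| = 0.2 · 1000 · 500 / (200 · 10.05) ≈ 49.751
Gain = 20 log₁₀(49.751) ≈ 33.94 dB
∠H = (89.94° + 89.89°) − (89.71° + 84.29°) = 5.83°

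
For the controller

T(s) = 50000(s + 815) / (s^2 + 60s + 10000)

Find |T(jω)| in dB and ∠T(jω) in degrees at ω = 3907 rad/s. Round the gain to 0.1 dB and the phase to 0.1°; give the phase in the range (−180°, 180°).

22.3 dB, -100.9°

At s = jω = j3907:
zero (s+815): 815 + j3907 → |·| = √(815²+3907²) = √15928874 ≈ 3991.1, ∠ = arctan(3907/815) ≈ 78.22°
quadratic: (j3907)² + 60·j3907 + 10000 = -15254649 + j234420 → |·| ≈ 1.5256e+07, ∠ ≈ 179.12°
|T| = 50000 · 3991.1 / 1.5256e+07 ≈ 13.08
Gain = 20 log₁₀(13.08) ≈ 22.33 dB
∠T = 78.22° − 179.12° = -100.90°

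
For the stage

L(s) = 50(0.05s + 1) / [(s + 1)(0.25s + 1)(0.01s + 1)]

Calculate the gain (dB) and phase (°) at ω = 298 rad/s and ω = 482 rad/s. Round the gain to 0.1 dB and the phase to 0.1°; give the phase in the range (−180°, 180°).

ω = 298: -39.4 dB, -164.3°; ω = 482: -47.5 dB, -170.1°

At ω = 298 rad/s:
zero (1 + j298·0.05) = 1 + j14.9 → |·| ≈ 14.934, ∠ ≈ 86.16°
pole (1 + j298·1) = 1 + j298 → |·| ≈ 298, ∠ ≈ 89.81°
pole (1 + j298·0.25) = 1 + j74.5 → |·| ≈ 74.507, ∠ ≈ 89.23°
pole (1 + j298·0.01) = 1 + j2.98 → |·| ≈ 3.1433, ∠ ≈ 71.45°
|L| = 50 · 14.934 / (298 · 74.507 · 3.1433) ≈ 0.010699
Gain = 20 log₁₀(0.010699) ≈ -39.41 dB
∠L = (86.16°) − (89.81° + 89.23° + 71.45°) = -164.33°

At ω = 482 rad/s:
zero (1 + j482·0.05) = 1 + j24.1 → |·| ≈ 24.121, ∠ ≈ 87.62°
pole (1 + j482·1) = 1 + j482 → |·| ≈ 482, ∠ ≈ 89.88°
pole (1 + j482·0.25) = 1 + j120.5 → |·| ≈ 120.5, ∠ ≈ 89.52°
pole (1 + j482·0.01) = 1 + j4.82 → |·| ≈ 4.9226, ∠ ≈ 78.28°
|L| = 50 · 24.121 / (482 · 120.5 · 4.9226) ≈ 0.0042183
Gain = 20 log₁₀(0.0042183) ≈ -47.50 dB
∠L = (87.62°) − (89.88° + 89.52° + 78.28°) = -170.06°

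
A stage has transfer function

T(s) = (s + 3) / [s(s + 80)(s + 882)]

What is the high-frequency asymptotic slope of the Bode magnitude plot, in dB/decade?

Each pole contributes −20 dB/decade at high frequency; each zero contributes +20 dB/decade.
Net: 1 zero(s) − 3 pole(s) → -40 dB/decade.

-40 dB/decade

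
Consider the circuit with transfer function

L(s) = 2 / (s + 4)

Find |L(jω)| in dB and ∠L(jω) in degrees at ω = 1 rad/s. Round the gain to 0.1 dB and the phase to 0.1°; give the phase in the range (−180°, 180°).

-6.3 dB, -14.0°

At s = jω = j1:
pole (s+4): 4 + j1 → |·| = √(4²+1²) = √17 ≈ 4.1231, ∠ = arctan(1/4) ≈ 14.04°
|L| = 2 / 4.1231 ≈ 0.48507
Gain = 20 log₁₀(0.48507) ≈ -6.28 dB
∠L = 0.00° − 14.04° = -14.04°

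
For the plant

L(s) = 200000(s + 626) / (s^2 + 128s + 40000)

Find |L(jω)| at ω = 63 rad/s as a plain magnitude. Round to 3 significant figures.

At s = jω = j63:
zero (s+626): 626 + j63 → |·| = √(626²+63²) = √395845 ≈ 629.16, ∠ = arctan(63/626) ≈ 5.75°
quadratic: (j63)² + 128·j63 + 40000 = 36031 + j8064 → |·| ≈ 36922, ∠ ≈ 12.62°
|L| = 200000 · 629.16 / 36922 ≈ 3408

3.41e+03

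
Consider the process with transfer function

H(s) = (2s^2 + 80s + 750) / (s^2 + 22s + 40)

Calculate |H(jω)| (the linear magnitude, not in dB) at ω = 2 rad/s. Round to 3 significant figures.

13.4

Substitute s = j2:
Numerator: 2(j2)^2 + 80(j2) + 750 = 742 + j160
Denominator: (j2)^2 + 22(j2) + 40 = 36 + j44
|N| = √(742² + 160²) ≈ 759.05, ∠N ≈ 12.17°
|D| = √(36² + 44²) ≈ 56.851, ∠D ≈ 50.71°
|H| = 759.05 / 56.851 ≈ 13.352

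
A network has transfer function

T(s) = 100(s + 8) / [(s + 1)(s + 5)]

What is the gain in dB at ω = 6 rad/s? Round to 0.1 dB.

At s = jω = j6:
zero (s+8): 8 + j6 → |·| = √(8²+6²) = √100 ≈ 10, ∠ = arctan(6/8) ≈ 36.87°
pole (s+1): 1 + j6 → |·| = √(1²+6²) = √37 ≈ 6.0828, ∠ = arctan(6/1) ≈ 80.54°
pole (s+5): 5 + j6 → |·| = √(5²+6²) = √61 ≈ 7.8102, ∠ = arctan(6/5) ≈ 50.19°
|T| = 100 · 10 / 47.508 ≈ 21.049
Gain = 20 log₁₀(21.049) ≈ 26.46 dB

26.5 dB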